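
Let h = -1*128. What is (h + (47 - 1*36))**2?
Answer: 13689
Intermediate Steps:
h = -128
(h + (47 - 1*36))**2 = (-128 + (47 - 1*36))**2 = (-128 + (47 - 36))**2 = (-128 + 11)**2 = (-117)**2 = 13689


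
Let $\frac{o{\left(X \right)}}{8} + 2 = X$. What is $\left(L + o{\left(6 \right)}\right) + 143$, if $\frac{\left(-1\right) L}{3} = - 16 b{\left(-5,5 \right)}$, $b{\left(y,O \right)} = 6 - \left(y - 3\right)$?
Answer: $847$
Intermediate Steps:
$o{\left(X \right)} = -16 + 8 X$
$b{\left(y,O \right)} = 9 - y$ ($b{\left(y,O \right)} = 6 - \left(y - 3\right) = 6 - \left(-3 + y\right) = 9 - y$)
$L = 672$ ($L = - 3 \left(- 16 \left(9 - -5\right)\right) = - 3 \left(- 16 \left(9 + 5\right)\right) = - 3 \left(\left(-16\right) 14\right) = \left(-3\right) \left(-224\right) = 672$)
$\left(L + o{\left(6 \right)}\right) + 143 = \left(672 + \left(-16 + 8 \cdot 6\right)\right) + 143 = \left(672 + \left(-16 + 48\right)\right) + 143 = \left(672 + 32\right) + 143 = 704 + 143 = 847$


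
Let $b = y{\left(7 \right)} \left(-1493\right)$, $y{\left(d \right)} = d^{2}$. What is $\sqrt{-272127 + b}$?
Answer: $2 i \sqrt{86321} \approx 587.61 i$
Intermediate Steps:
$b = -73157$ ($b = 7^{2} \left(-1493\right) = 49 \left(-1493\right) = -73157$)
$\sqrt{-272127 + b} = \sqrt{-272127 - 73157} = \sqrt{-345284} = 2 i \sqrt{86321}$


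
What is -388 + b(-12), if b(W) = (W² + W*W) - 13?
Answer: -113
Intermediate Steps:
b(W) = -13 + 2*W² (b(W) = (W² + W²) - 13 = 2*W² - 13 = -13 + 2*W²)
-388 + b(-12) = -388 + (-13 + 2*(-12)²) = -388 + (-13 + 2*144) = -388 + (-13 + 288) = -388 + 275 = -113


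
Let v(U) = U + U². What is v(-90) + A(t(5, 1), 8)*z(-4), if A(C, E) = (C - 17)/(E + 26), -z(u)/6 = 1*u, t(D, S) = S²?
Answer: 135978/17 ≈ 7998.7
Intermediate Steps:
z(u) = -6*u
A(C, E) = (-17 + C)/(26 + E)
v(-90) + A(t(5, 1), 8)*z(-4) = -90*(1 - 90) + ((-17 + 1²)/(26 + 8))*(-6*(-4)) = -90*(-89) + ((-17 + 1)/34)*24 = 8010 + ((1/34)*(-16))*24 = 8010 - 8/17*24 = 8010 - 192/17 = 135978/17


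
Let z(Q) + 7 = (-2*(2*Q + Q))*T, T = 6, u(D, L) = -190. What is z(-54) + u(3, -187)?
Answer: 1747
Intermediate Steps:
z(Q) = -7 - 36*Q (z(Q) = -7 - 2*(2*Q + Q)*6 = -7 - 6*Q*6 = -7 - 36*Q)
z(-54) + u(3, -187) = (-7 - 36*(-54)) - 190 = (-7 + 1944) - 190 = 1937 - 190 = 1747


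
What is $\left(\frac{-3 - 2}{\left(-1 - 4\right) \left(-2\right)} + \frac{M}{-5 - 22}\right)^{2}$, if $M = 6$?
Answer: $\frac{169}{324} \approx 0.5216$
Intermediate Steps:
$\left(\frac{-3 - 2}{\left(-1 - 4\right) \left(-2\right)} + \frac{M}{-5 - 22}\right)^{2} = \left(\frac{-3 - 2}{\left(-1 - 4\right) \left(-2\right)} + \frac{6}{-5 - 22}\right)^{2} = \left(\frac{-3 - 2}{\left(-5\right) \left(-2\right)} + \frac{6}{-5 - 22}\right)^{2} = \left(- \frac{5}{10} + \frac{6}{-27}\right)^{2} = \left(\left(-5\right) \frac{1}{10} + 6 \left(- \frac{1}{27}\right)\right)^{2} = \left(- \frac{1}{2} - \frac{2}{9}\right)^{2} = \left(- \frac{13}{18}\right)^{2} = \frac{169}{324}$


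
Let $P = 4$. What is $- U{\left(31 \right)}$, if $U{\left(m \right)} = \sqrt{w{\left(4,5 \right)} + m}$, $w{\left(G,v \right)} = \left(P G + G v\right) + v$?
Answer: $- 6 \sqrt{2} \approx -8.4853$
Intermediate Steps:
$w{\left(G,v \right)} = v + 4 G + G v$ ($w{\left(G,v \right)} = \left(4 G + G v\right) + v = v + 4 G + G v$)
$U{\left(m \right)} = \sqrt{41 + m}$ ($U{\left(m \right)} = \sqrt{\left(5 + 4 \cdot 4 + 4 \cdot 5\right) + m} = \sqrt{\left(5 + 16 + 20\right) + m} = \sqrt{41 + m}$)
$- U{\left(31 \right)} = - \sqrt{41 + 31} = - \sqrt{72} = - 6 \sqrt{2}$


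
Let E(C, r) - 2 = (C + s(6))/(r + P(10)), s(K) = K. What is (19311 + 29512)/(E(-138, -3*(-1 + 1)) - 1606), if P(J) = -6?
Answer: -48823/1582 ≈ -30.862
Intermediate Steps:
E(C, r) = 2 + (6 + C)/(-6 + r) (E(C, r) = 2 + (C + 6)/(r - 6) = 2 + (6 + C)/(-6 + r))
(19311 + 29512)/(E(-138, -3*(-1 + 1)) - 1606) = (19311 + 29512)/((-6 - 138 + 2*(-3*(-1 + 1)))/(-6 - 3*(-1 + 1)) - 1606) = 48823/((-6 - 138 + 2*(-3*0))/(-6 - 3*0) - 1606) = 48823/((-6 - 138 + 2*0)/(-6 + 0) - 1606) = 48823/((-6 - 138 + 0)/(-6) - 1606) = 48823/(-1/6*(-144) - 1606) = 48823/(24 - 1606) = 48823/(-1582) = 48823*(-1/1582) = -48823/1582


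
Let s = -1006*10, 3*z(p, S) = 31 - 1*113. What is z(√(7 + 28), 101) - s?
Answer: 30098/3 ≈ 10033.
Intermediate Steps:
z(p, S) = -82/3 (z(p, S) = (31 - 1*113)/3 = (31 - 113)/3 = (⅓)*(-82) = -82/3)
s = -10060
z(√(7 + 28), 101) - s = -82/3 - 1*(-10060) = -82/3 + 10060 = 30098/3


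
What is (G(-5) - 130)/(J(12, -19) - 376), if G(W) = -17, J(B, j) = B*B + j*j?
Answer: -49/43 ≈ -1.1395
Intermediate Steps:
J(B, j) = B² + j²
(G(-5) - 130)/(J(12, -19) - 376) = (-17 - 130)/((12² + (-19)²) - 376) = -147/((144 + 361) - 376) = -147/(505 - 376) = -147/129 = -147*1/129 = -49/43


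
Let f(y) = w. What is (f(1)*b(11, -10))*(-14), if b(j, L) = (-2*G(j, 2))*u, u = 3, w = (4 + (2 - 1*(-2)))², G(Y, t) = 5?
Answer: 26880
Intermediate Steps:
w = 64 (w = (4 + (2 + 2))² = (4 + 4)² = 8² = 64)
f(y) = 64
b(j, L) = -30 (b(j, L) = -2*5*3 = -10*3 = -30)
(f(1)*b(11, -10))*(-14) = (64*(-30))*(-14) = -1920*(-14) = 26880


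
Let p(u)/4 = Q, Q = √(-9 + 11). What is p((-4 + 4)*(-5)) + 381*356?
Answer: 135636 + 4*√2 ≈ 1.3564e+5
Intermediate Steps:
Q = √2 ≈ 1.4142
p(u) = 4*√2
p((-4 + 4)*(-5)) + 381*356 = 4*√2 + 381*356 = 4*√2 + 135636 = 135636 + 4*√2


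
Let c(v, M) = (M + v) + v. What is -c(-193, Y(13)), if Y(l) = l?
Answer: 373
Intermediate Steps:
c(v, M) = M + 2*v
-c(-193, Y(13)) = -(13 + 2*(-193)) = -(13 - 386) = -1*(-373) = 373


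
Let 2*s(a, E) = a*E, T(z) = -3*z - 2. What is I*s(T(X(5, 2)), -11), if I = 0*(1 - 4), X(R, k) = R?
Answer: 0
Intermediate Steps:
T(z) = -2 - 3*z
s(a, E) = E*a/2 (s(a, E) = (a*E)/2 = (E*a)/2 = E*a/2)
I = 0 (I = 0*(-3) = 0)
I*s(T(X(5, 2)), -11) = 0*((1/2)*(-11)*(-2 - 3*5)) = 0*((1/2)*(-11)*(-2 - 15)) = 0*((1/2)*(-11)*(-17)) = 0*(187/2) = 0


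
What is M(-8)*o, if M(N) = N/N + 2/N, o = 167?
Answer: 501/4 ≈ 125.25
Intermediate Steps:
M(N) = 1 + 2/N
M(-8)*o = ((2 - 8)/(-8))*167 = -⅛*(-6)*167 = (¾)*167 = 501/4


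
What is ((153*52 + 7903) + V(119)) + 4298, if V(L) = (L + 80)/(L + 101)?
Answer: 4434739/220 ≈ 20158.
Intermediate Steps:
V(L) = (80 + L)/(101 + L)
((153*52 + 7903) + V(119)) + 4298 = ((153*52 + 7903) + (80 + 119)/(101 + 119)) + 4298 = ((7956 + 7903) + 199/220) + 4298 = (15859 + (1/220)*199) + 4298 = (15859 + 199/220) + 4298 = 3489179/220 + 4298 = 4434739/220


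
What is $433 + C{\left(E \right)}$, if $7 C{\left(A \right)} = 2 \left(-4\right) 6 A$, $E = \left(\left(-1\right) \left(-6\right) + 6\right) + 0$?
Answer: $\frac{2455}{7} \approx 350.71$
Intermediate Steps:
$E = 12$ ($E = \left(6 + 6\right) + 0 = 12 + 0 = 12$)
$C{\left(A \right)} = - \frac{48 A}{7}$ ($C{\left(A \right)} = \frac{2 \left(-4\right) 6 A}{7} = \frac{\left(-8\right) 6 A}{7} = \frac{\left(-48\right) A}{7} = - \frac{48 A}{7}$)
$433 + C{\left(E \right)} = 433 - \frac{576}{7} = \frac{2455}{7}$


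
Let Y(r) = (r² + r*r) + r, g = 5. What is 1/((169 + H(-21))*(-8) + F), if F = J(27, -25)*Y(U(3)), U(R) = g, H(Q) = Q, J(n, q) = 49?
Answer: 1/1511 ≈ 0.00066181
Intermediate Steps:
U(R) = 5
Y(r) = r + 2*r² (Y(r) = (r² + r²) + r = 2*r² + r = r + 2*r²)
F = 2695 (F = 49*(5*(1 + 2*5)) = 49*(5*(1 + 10)) = 49*(5*11) = 49*55 = 2695)
1/((169 + H(-21))*(-8) + F) = 1/((169 - 21)*(-8) + 2695) = 1/(148*(-8) + 2695) = 1/(-1184 + 2695) = 1/1511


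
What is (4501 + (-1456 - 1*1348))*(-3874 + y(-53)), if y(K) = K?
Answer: -6664119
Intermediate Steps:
(4501 + (-1456 - 1*1348))*(-3874 + y(-53)) = (4501 + (-1456 - 1*1348))*(-3874 - 53) = (4501 + (-1456 - 1348))*(-3927) = (4501 - 2804)*(-3927) = 1697*(-3927) = -6664119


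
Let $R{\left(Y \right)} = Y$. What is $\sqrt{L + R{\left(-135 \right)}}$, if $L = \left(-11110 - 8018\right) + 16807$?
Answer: $2 i \sqrt{614} \approx 49.558 i$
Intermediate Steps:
$L = -2321$ ($L = \left(-11110 - 8018\right) + 16807 = -19128 + 16807 = -2321$)
$\sqrt{L + R{\left(-135 \right)}} = \sqrt{-2321 - 135} = \sqrt{-2456} = 2 i \sqrt{614}$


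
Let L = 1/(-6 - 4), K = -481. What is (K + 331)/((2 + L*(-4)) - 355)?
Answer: 750/1763 ≈ 0.42541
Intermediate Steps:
L = -⅒ (L = 1/(-10) = -⅒ ≈ -0.10000)
(K + 331)/((2 + L*(-4)) - 355) = (-481 + 331)/((2 - ⅒*(-4)) - 355) = -150/((2 + ⅖) - 355) = -150/(12/5 - 355) = -150/(-1763/5) = -150*(-5/1763) = 750/1763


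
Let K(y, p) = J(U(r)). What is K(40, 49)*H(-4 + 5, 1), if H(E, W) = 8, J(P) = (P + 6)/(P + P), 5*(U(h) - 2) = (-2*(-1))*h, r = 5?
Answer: 10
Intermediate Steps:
U(h) = 2 + 2*h/5 (U(h) = 2 + ((-2*(-1))*h)/5 = 2 + (2*h)/5 = 2 + 2*h/5)
J(P) = (6 + P)/(2*P) (J(P) = (6 + P)/((2*P)) = (6 + P)*(1/(2*P)) = (6 + P)/(2*P))
K(y, p) = 5/4 (K(y, p) = (6 + (2 + (2/5)*5))/(2*(2 + (2/5)*5)) = (6 + (2 + 2))/(2*(2 + 2)) = (1/2)*(6 + 4)/4 = (1/2)*(1/4)*10 = 5/4)
K(40, 49)*H(-4 + 5, 1) = (5/4)*8 = 10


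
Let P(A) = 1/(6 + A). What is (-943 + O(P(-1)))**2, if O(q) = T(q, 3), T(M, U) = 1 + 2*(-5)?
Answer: 906304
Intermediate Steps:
T(M, U) = -9 (T(M, U) = 1 - 10 = -9)
O(q) = -9
(-943 + O(P(-1)))**2 = (-943 - 9)**2 = (-952)**2 = 906304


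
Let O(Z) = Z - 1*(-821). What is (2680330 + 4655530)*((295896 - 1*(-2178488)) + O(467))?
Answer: 18161183197920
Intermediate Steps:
O(Z) = 821 + Z (O(Z) = Z + 821 = 821 + Z)
(2680330 + 4655530)*((295896 - 1*(-2178488)) + O(467)) = (2680330 + 4655530)*((295896 - 1*(-2178488)) + (821 + 467)) = 7335860*((295896 + 2178488) + 1288) = 7335860*(2474384 + 1288) = 7335860*2475672 = 18161183197920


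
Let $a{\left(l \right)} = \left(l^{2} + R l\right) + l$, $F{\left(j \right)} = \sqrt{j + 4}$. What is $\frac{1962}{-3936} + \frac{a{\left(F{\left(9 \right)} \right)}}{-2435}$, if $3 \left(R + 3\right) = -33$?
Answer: $- \frac{804773}{1597360} + \frac{13 \sqrt{13}}{2435} \approx -0.48457$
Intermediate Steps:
$R = -14$ ($R = -3 + \frac{1}{3} \left(-33\right) = -3 - 11 = -14$)
$F{\left(j \right)} = \sqrt{4 + j}$
$a{\left(l \right)} = l^{2} - 13 l$ ($a{\left(l \right)} = \left(l^{2} - 14 l\right) + l = l^{2} - 13 l$)
$\frac{1962}{-3936} + \frac{a{\left(F{\left(9 \right)} \right)}}{-2435} = \frac{1962}{-3936} + \frac{\sqrt{4 + 9} \left(-13 + \sqrt{4 + 9}\right)}{-2435} = 1962 \left(- \frac{1}{3936}\right) + \sqrt{13} \left(-13 + \sqrt{13}\right) \left(- \frac{1}{2435}\right) = - \frac{327}{656} - \frac{\sqrt{13} \left(-13 + \sqrt{13}\right)}{2435}$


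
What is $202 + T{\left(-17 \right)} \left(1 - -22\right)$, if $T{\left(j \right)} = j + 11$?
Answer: $64$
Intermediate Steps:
$T{\left(j \right)} = 11 + j$
$202 + T{\left(-17 \right)} \left(1 - -22\right) = 202 + \left(11 - 17\right) \left(1 - -22\right) = 202 - 6 \left(1 + 22\right) = 202 - 138 = 64$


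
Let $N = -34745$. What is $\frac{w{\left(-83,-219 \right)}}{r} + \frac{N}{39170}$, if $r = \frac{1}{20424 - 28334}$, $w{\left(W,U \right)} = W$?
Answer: $\frac{5143249071}{7834} \approx 6.5653 \cdot 10^{5}$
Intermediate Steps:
$r = - \frac{1}{7910}$ ($r = \frac{1}{-7910} = - \frac{1}{7910} \approx -0.00012642$)
$\frac{w{\left(-83,-219 \right)}}{r} + \frac{N}{39170} = - \frac{83}{- \frac{1}{7910}} - \frac{34745}{39170} = \left(-83\right) \left(-7910\right) - \frac{6949}{7834} = 656530 - \frac{6949}{7834} = \frac{5143249071}{7834}$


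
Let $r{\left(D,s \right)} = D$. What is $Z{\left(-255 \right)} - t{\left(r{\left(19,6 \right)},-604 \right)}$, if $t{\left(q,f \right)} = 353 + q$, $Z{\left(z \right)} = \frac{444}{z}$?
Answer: $- \frac{31768}{85} \approx -373.74$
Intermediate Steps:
$Z{\left(-255 \right)} - t{\left(r{\left(19,6 \right)},-604 \right)} = \frac{444}{-255} - \left(353 + 19\right) = 444 \left(- \frac{1}{255}\right) - 372 = - \frac{148}{85} - 372 = - \frac{31768}{85}$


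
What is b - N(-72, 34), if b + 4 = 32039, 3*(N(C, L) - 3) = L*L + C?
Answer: 95012/3 ≈ 31671.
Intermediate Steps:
N(C, L) = 3 + C/3 + L²/3 (N(C, L) = 3 + (L*L + C)/3 = 3 + (L² + C)/3 = 3 + (C + L²)/3 = 3 + (C/3 + L²/3) = 3 + C/3 + L²/3)
b = 32035 (b = -4 + 32039 = 32035)
b - N(-72, 34) = 32035 - (3 + (⅓)*(-72) + (⅓)*34²) = 32035 - (3 - 24 + (⅓)*1156) = 32035 - (3 - 24 + 1156/3) = 32035 - 1*1093/3 = 32035 - 1093/3 = 95012/3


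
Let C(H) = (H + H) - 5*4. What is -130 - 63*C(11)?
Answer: -256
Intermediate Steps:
C(H) = -20 + 2*H (C(H) = 2*H - 20 = -20 + 2*H)
-130 - 63*C(11) = -130 - 63*(-20 + 2*11) = -130 - 63*(-20 + 22) = -130 - 63*2 = -130 - 126 = -256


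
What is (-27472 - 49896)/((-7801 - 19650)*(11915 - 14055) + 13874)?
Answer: -38684/29379507 ≈ -0.0013167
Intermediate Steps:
(-27472 - 49896)/((-7801 - 19650)*(11915 - 14055) + 13874) = -77368/(-27451*(-2140) + 13874) = -77368/(58745140 + 13874) = -77368/58759014 = -77368*1/58759014 = -38684/29379507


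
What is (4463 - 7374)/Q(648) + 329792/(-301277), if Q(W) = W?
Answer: -1090722563/195227496 ≈ -5.5869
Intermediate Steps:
(4463 - 7374)/Q(648) + 329792/(-301277) = (4463 - 7374)/648 + 329792/(-301277) = -2911*1/648 + 329792*(-1/301277) = -2911/648 - 329792/301277 = -1090722563/195227496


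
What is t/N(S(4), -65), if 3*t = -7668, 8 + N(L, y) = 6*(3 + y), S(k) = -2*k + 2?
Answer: 639/95 ≈ 6.7263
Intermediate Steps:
S(k) = 2 - 2*k
N(L, y) = 10 + 6*y (N(L, y) = -8 + 6*(3 + y) = -8 + (18 + 6*y) = 10 + 6*y)
t = -2556 (t = (⅓)*(-7668) = -2556)
t/N(S(4), -65) = -2556/(10 + 6*(-65)) = -2556/(10 - 390) = -2556/(-380) = -2556*(-1/380) = 639/95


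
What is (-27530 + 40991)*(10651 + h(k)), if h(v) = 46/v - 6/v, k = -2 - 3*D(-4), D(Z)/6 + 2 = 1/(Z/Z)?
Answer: 286813527/2 ≈ 1.4341e+8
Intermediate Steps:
D(Z) = -6 (D(Z) = -12 + 6/((Z/Z)) = -12 + 6/1 = -12 + 6*1 = -12 + 6 = -6)
k = 16 (k = -2 - 3*(-6) = -2 + 18 = 16)
h(v) = 40/v
(-27530 + 40991)*(10651 + h(k)) = (-27530 + 40991)*(10651 + 40/16) = 13461*(10651 + 40*(1/16)) = 13461*(10651 + 5/2) = 13461*(21307/2) = 286813527/2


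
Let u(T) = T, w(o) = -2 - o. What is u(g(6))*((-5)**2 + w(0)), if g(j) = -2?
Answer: -46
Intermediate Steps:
u(g(6))*((-5)**2 + w(0)) = -2*((-5)**2 + (-2 - 1*0)) = -2*(25 + (-2 + 0)) = -2*(25 - 2) = -2*23 = -46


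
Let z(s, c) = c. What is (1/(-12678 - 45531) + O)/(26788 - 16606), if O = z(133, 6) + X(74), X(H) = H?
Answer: 4656719/592684038 ≈ 0.0078570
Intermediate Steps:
O = 80 (O = 6 + 74 = 80)
(1/(-12678 - 45531) + O)/(26788 - 16606) = (1/(-12678 - 45531) + 80)/(26788 - 16606) = (1/(-58209) + 80)/10182 = (-1/58209 + 80)*(1/10182) = (4656719/58209)*(1/10182) = 4656719/592684038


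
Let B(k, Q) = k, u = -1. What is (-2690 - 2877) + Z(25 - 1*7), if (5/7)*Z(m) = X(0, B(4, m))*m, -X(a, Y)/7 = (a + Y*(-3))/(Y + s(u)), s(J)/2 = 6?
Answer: -54347/10 ≈ -5434.7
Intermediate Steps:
s(J) = 12 (s(J) = 2*6 = 12)
X(a, Y) = -7*(a - 3*Y)/(12 + Y) (X(a, Y) = -7*(a + Y*(-3))/(Y + 12) = -7*(a - 3*Y)/(12 + Y))
Z(m) = 147*m/20 (Z(m) = 7*((7*(-1*0 + 3*4)/(12 + 4))*m)/5 = 7*((7*(0 + 12)/16)*m)/5 = 7*((7*(1/16)*12)*m)/5 = 7*(21*m/4)/5 = 147*m/20)
(-2690 - 2877) + Z(25 - 1*7) = (-2690 - 2877) + 147*(25 - 1*7)/20 = -5567 + 147*(25 - 7)/20 = -5567 + (147/20)*18 = -5567 + 1323/10 = -54347/10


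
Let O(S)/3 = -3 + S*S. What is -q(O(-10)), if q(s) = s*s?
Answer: -84681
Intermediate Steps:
O(S) = -9 + 3*S**2 (O(S) = 3*(-3 + S*S) = 3*(-3 + S**2) = -9 + 3*S**2)
q(s) = s**2
-q(O(-10)) = -(-9 + 3*(-10)**2)**2 = -(-9 + 3*100)**2 = -(-9 + 300)**2 = -1*291**2 = -1*84681 = -84681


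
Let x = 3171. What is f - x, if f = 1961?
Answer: -1210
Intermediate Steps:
f - x = 1961 - 1*3171 = 1961 - 3171 = -1210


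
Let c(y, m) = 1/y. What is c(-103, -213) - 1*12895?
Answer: -1328186/103 ≈ -12895.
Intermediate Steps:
c(-103, -213) - 1*12895 = 1/(-103) - 1*12895 = -1/103 - 12895 = -1328186/103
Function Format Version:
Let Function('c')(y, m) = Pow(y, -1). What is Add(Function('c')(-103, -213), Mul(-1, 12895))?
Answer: Rational(-1328186, 103) ≈ -12895.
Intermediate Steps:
Add(Function('c')(-103, -213), Mul(-1, 12895)) = Add(Pow(-103, -1), Mul(-1, 12895)) = Add(Rational(-1, 103), -12895) = Rational(-1328186, 103)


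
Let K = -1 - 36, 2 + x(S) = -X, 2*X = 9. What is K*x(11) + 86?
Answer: 653/2 ≈ 326.50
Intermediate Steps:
X = 9/2 (X = (½)*9 = 9/2 ≈ 4.5000)
x(S) = -13/2 (x(S) = -2 - 1*9/2 = -2 - 9/2 = -13/2)
K = -37
K*x(11) + 86 = -37*(-13/2) + 86 = 481/2 + 86 = 653/2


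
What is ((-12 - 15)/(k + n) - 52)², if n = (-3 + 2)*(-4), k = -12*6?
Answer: 12313081/4624 ≈ 2662.9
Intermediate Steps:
k = -72
n = 4 (n = -1*(-4) = 4)
((-12 - 15)/(k + n) - 52)² = ((-12 - 15)/(-72 + 4) - 52)² = (-27/(-68) - 52)² = (-27*(-1/68) - 52)² = (27/68 - 52)² = (-3509/68)² = 12313081/4624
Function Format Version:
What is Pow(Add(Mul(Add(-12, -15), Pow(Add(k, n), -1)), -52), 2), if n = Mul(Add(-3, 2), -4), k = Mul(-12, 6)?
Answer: Rational(12313081, 4624) ≈ 2662.9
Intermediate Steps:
k = -72
n = 4 (n = Mul(-1, -4) = 4)
Pow(Add(Mul(Add(-12, -15), Pow(Add(k, n), -1)), -52), 2) = Pow(Add(Mul(Add(-12, -15), Pow(Add(-72, 4), -1)), -52), 2) = Pow(Add(Mul(-27, Pow(-68, -1)), -52), 2) = Pow(Add(Mul(-27, Rational(-1, 68)), -52), 2) = Pow(Add(Rational(27, 68), -52), 2) = Pow(Rational(-3509, 68), 2) = Rational(12313081, 4624)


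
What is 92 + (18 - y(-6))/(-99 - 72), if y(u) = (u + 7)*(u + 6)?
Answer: 1746/19 ≈ 91.895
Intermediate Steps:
y(u) = (6 + u)*(7 + u) (y(u) = (7 + u)*(6 + u) = (6 + u)*(7 + u))
92 + (18 - y(-6))/(-99 - 72) = 92 + (18 - (42 + (-6)**2 + 13*(-6)))/(-99 - 72) = 92 + (18 - (42 + 36 - 78))/(-171) = 92 + (18 - 1*0)*(-1/171) = 92 + (18 + 0)*(-1/171) = 92 + 18*(-1/171) = 92 - 2/19 = 1746/19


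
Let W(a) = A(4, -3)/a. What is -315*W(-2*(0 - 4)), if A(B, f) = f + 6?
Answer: -945/8 ≈ -118.13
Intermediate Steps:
A(B, f) = 6 + f
W(a) = 3/a (W(a) = (6 - 3)/a = 3/a)
-315*W(-2*(0 - 4)) = -945/((-2*(0 - 4))) = -945/((-2*(-4))) = -945/8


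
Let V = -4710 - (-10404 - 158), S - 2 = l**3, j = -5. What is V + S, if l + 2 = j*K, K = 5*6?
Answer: -3505954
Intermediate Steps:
K = 30
l = -152 (l = -2 - 5*30 = -2 - 150 = -152)
S = -3511806 (S = 2 + (-152)**3 = 2 - 3511808 = -3511806)
V = 5852 (V = -4710 - 1*(-10562) = -4710 + 10562 = 5852)
V + S = 5852 - 3511806 = -3505954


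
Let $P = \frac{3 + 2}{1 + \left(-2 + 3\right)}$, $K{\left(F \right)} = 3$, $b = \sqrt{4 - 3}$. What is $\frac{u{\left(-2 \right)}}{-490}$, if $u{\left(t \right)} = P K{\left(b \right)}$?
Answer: $- \frac{3}{196} \approx -0.015306$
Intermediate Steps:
$b = 1$ ($b = \sqrt{1} = 1$)
$P = \frac{5}{2}$ ($P = \frac{5}{1 + 1} = \frac{5}{2} \approx 2.5$)
$u{\left(t \right)} = \frac{15}{2}$ ($u{\left(t \right)} = \frac{5}{2} \cdot 3 = \frac{15}{2}$)
$\frac{u{\left(-2 \right)}}{-490} = \frac{15}{2 \left(-490\right)} = \frac{15}{2} \left(- \frac{1}{490}\right) = - \frac{3}{196}$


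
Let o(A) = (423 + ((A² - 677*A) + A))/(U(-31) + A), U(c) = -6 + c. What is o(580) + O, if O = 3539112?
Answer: 640560853/181 ≈ 3.5390e+6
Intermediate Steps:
o(A) = (423 + A² - 676*A)/(-37 + A) (o(A) = (423 + ((A² - 677*A) + A))/((-6 - 31) + A) = (423 + (A² - 676*A))/(-37 + A) = (423 + A² - 676*A)/(-37 + A))
o(580) + O = (423 + 580² - 676*580)/(-37 + 580) + 3539112 = (423 + 336400 - 392080)/543 + 3539112 = (1/543)*(-55257) + 3539112 = -18419/181 + 3539112 = 640560853/181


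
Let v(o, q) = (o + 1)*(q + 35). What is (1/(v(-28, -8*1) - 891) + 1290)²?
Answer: 4367259860401/2624400 ≈ 1.6641e+6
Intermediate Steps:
v(o, q) = (1 + o)*(35 + q)
(1/(v(-28, -8*1) - 891) + 1290)² = (1/((35 - 8*1 + 35*(-28) - (-224)) - 891) + 1290)² = (1/((35 - 8 - 980 - 28*(-8)) - 891) + 1290)² = (1/((35 - 8 - 980 + 224) - 891) + 1290)² = (1/(-729 - 891) + 1290)² = (1/(-1620) + 1290)² = (-1/1620 + 1290)² = (2089799/1620)² = 4367259860401/2624400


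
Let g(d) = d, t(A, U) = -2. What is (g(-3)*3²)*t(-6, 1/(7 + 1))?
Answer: 54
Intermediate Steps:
(g(-3)*3²)*t(-6, 1/(7 + 1)) = -3*3²*(-2) = -3*9*(-2) = -27*(-2) = 54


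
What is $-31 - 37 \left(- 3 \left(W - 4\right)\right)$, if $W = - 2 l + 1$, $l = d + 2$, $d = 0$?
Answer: $-808$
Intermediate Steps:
$l = 2$ ($l = 0 + 2 = 2$)
$W = -3$ ($W = \left(-2\right) 2 + 1 = -4 + 1 = -3$)
$-31 - 37 \left(- 3 \left(W - 4\right)\right) = -31 - 37 \left(- 3 \left(-3 - 4\right)\right) = -31 - 37 \left(\left(-3\right) \left(-7\right)\right) = -31 - 777 = -808$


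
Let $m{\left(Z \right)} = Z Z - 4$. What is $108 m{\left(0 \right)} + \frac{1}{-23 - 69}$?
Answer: $- \frac{39745}{92} \approx -432.01$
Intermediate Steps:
$m{\left(Z \right)} = -4 + Z^{2}$ ($m{\left(Z \right)} = Z^{2} - 4 = -4 + Z^{2}$)
$108 m{\left(0 \right)} + \frac{1}{-23 - 69} = 108 \left(-4 + 0^{2}\right) + \frac{1}{-23 - 69} = 108 \left(-4 + 0\right) + \frac{1}{-92} = 108 \left(-4\right) - \frac{1}{92} = -432 - \frac{1}{92} = - \frac{39745}{92}$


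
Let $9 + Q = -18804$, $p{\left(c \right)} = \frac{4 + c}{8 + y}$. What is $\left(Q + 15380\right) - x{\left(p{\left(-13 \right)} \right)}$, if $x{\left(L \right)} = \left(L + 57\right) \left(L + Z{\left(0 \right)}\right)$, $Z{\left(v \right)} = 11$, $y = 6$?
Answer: $- \frac{787273}{196} \approx -4016.7$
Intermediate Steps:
$p{\left(c \right)} = \frac{2}{7} + \frac{c}{14}$ ($p{\left(c \right)} = \frac{4 + c}{8 + 6} = \frac{4 + c}{14} = \left(4 + c\right) \frac{1}{14} = \frac{2}{7} + \frac{c}{14}$)
$Q = -18813$ ($Q = -9 - 18804 = -18813$)
$x{\left(L \right)} = \left(11 + L\right) \left(57 + L\right)$ ($x{\left(L \right)} = \left(L + 57\right) \left(L + 11\right) = \left(57 + L\right) \left(11 + L\right) = \left(11 + L\right) \left(57 + L\right)$)
$\left(Q + 15380\right) - x{\left(p{\left(-13 \right)} \right)} = \left(-18813 + 15380\right) - \left(627 + \left(\frac{2}{7} + \frac{1}{14} \left(-13\right)\right)^{2} + 68 \left(\frac{2}{7} + \frac{1}{14} \left(-13\right)\right)\right) = -3433 - \left(627 + \left(\frac{2}{7} - \frac{13}{14}\right)^{2} + 68 \left(\frac{2}{7} - \frac{13}{14}\right)\right) = -3433 - \left(627 + \left(- \frac{9}{14}\right)^{2} + 68 \left(- \frac{9}{14}\right)\right) = -3433 - \left(627 + \frac{81}{196} - \frac{306}{7}\right) = -3433 - \frac{114405}{196} = - \frac{787273}{196}$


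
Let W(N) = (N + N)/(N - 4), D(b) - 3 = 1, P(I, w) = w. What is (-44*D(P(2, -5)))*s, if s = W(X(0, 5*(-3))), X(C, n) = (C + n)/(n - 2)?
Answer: 5280/53 ≈ 99.623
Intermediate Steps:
X(C, n) = (C + n)/(-2 + n)
D(b) = 4 (D(b) = 3 + 1 = 4)
W(N) = 2*N/(-4 + N) (W(N) = (2*N)/(-4 + N) = 2*N/(-4 + N))
s = -30/53 (s = 2*((0 + 5*(-3))/(-2 + 5*(-3)))/(-4 + (0 + 5*(-3))/(-2 + 5*(-3))) = 2*((0 - 15)/(-2 - 15))/(-4 + (0 - 15)/(-2 - 15)) = 2*(-15/(-17))/(-4 - 15/(-17)) = 2*(-1/17*(-15))/(-4 - 1/17*(-15)) = 2*(15/17)/(-4 + 15/17) = 2*(15/17)/(-53/17) = 2*(15/17)*(-17/53) = -30/53 ≈ -0.56604)
(-44*D(P(2, -5)))*s = -44*4*(-30/53) = -176*(-30/53) = 5280/53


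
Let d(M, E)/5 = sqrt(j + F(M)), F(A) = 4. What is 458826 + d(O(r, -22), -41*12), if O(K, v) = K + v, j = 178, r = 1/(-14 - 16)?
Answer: 458826 + 5*sqrt(182) ≈ 4.5889e+5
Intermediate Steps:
r = -1/30 (r = 1/(-30) = -1/30 ≈ -0.033333)
d(M, E) = 5*sqrt(182) (d(M, E) = 5*sqrt(178 + 4) = 5*sqrt(182))
458826 + d(O(r, -22), -41*12) = 458826 + 5*sqrt(182)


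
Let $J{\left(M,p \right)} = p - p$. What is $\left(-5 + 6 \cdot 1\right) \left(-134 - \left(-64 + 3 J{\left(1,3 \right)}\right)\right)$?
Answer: $-70$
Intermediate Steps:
$J{\left(M,p \right)} = 0$
$\left(-5 + 6 \cdot 1\right) \left(-134 - \left(-64 + 3 J{\left(1,3 \right)}\right)\right) = \left(-5 + 6 \cdot 1\right) \left(-134 + \left(69 - 5\right)\right) = \left(-5 + 6\right) \left(-134 + \left(69 + \left(0 - 5\right)\right)\right) = 1 \left(-134 + \left(69 - 5\right)\right) = 1 \left(-134 + 64\right) = 1 \left(-70\right) = -70$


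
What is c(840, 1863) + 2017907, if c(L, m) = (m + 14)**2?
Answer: 5541036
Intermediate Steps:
c(L, m) = (14 + m)**2
c(840, 1863) + 2017907 = (14 + 1863)**2 + 2017907 = 1877**2 + 2017907 = 3523129 + 2017907 = 5541036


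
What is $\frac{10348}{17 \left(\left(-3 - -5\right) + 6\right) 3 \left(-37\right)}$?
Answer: $- \frac{2587}{3774} \approx -0.68548$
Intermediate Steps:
$\frac{10348}{17 \left(\left(-3 - -5\right) + 6\right) 3 \left(-37\right)} = \frac{10348}{17 \left(\left(-3 + 5\right) + 6\right) 3 \left(-37\right)} = \frac{10348}{17 \left(2 + 6\right) 3 \left(-37\right)} = \frac{10348}{17 \cdot 8 \cdot 3 \left(-37\right)} = \frac{10348}{17 \cdot 24 \left(-37\right)} = \frac{10348}{408 \left(-37\right)} = \frac{10348}{-15096} = 10348 \left(- \frac{1}{15096}\right) = - \frac{2587}{3774}$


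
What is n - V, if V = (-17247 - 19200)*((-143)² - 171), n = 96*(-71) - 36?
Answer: 739065414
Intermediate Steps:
n = -6852 (n = -6816 - 36 = -6852)
V = -739072266 (V = -36447*(20449 - 171) = -36447*20278 = -739072266)
n - V = -6852 - 1*(-739072266) = -6852 + 739072266 = 739065414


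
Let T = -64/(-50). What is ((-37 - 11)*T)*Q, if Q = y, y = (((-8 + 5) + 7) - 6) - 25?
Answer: 41472/25 ≈ 1658.9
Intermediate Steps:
T = 32/25 (T = -64*(-1/50) = 32/25 ≈ 1.2800)
y = -27 (y = ((-3 + 7) - 6) - 25 = (4 - 6) - 25 = -2 - 25 = -27)
Q = -27
((-37 - 11)*T)*Q = ((-37 - 11)*(32/25))*(-27) = -48*32/25*(-27) = -1536/25*(-27) = 41472/25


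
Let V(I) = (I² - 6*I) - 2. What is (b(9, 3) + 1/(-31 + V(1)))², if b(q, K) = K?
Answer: 12769/1444 ≈ 8.8428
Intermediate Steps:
V(I) = -2 + I² - 6*I
(b(9, 3) + 1/(-31 + V(1)))² = (3 + 1/(-31 + (-2 + 1² - 6*1)))² = (3 + 1/(-31 + (-2 + 1 - 6)))² = (3 + 1/(-31 - 7))² = (3 + 1/(-38))² = (3 - 1/38)² = (113/38)² = 12769/1444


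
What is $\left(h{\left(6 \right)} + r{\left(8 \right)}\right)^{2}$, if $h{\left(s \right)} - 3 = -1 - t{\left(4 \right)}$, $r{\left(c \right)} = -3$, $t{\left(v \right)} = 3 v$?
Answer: $169$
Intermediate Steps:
$h{\left(s \right)} = -10$ ($h{\left(s \right)} = 3 - \left(1 + 3 \cdot 4\right) = 3 - 13 = -10$)
$\left(h{\left(6 \right)} + r{\left(8 \right)}\right)^{2} = \left(-10 - 3\right)^{2} = \left(-13\right)^{2} = 169$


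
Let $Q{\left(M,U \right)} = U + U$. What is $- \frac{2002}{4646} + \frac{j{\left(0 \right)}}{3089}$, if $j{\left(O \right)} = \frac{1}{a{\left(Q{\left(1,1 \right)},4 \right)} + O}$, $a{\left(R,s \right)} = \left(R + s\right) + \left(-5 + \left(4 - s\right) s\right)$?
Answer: $- \frac{3089766}{7175747} \approx -0.43058$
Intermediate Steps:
$Q{\left(M,U \right)} = 2 U$
$a{\left(R,s \right)} = -5 + R + s + s \left(4 - s\right)$ ($a{\left(R,s \right)} = \left(R + s\right) + \left(-5 + s \left(4 - s\right)\right) = -5 + R + s + s \left(4 - s\right)$)
$j{\left(O \right)} = \frac{1}{1 + O}$ ($j{\left(O \right)} = \frac{1}{\left(-5 + 2 \cdot 1 - 4^{2} + 5 \cdot 4\right) + O} = \frac{1}{\left(-5 + 2 - 16 + 20\right) + O} = \frac{1}{1 + O}$)
$- \frac{2002}{4646} + \frac{j{\left(0 \right)}}{3089} = - \frac{2002}{4646} + \frac{1}{\left(1 + 0\right) 3089} = \left(-2002\right) \frac{1}{4646} + 1^{-1} \cdot \frac{1}{3089} = - \frac{1001}{2323} + 1 \cdot \frac{1}{3089} = - \frac{1001}{2323} + \frac{1}{3089} = - \frac{3089766}{7175747}$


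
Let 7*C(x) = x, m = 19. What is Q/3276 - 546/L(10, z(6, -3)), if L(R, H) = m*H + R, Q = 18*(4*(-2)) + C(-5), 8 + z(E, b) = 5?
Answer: 12473261/1077804 ≈ 11.573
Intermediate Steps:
z(E, b) = -3 (z(E, b) = -8 + 5 = -3)
C(x) = x/7
Q = -1013/7 (Q = 18*(4*(-2)) + (⅐)*(-5) = 18*(-8) - 5/7 = -144 - 5/7 = -1013/7 ≈ -144.71)
L(R, H) = R + 19*H (L(R, H) = 19*H + R = R + 19*H)
Q/3276 - 546/L(10, z(6, -3)) = -1013/7/3276 - 546/(10 + 19*(-3)) = -1013/7*1/3276 - 546/(10 - 57) = -1013/22932 - 546/(-47) = -1013/22932 - 546*(-1/47) = -1013/22932 + 546/47 = 12473261/1077804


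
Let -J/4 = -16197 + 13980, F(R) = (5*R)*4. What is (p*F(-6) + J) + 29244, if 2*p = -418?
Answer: 63192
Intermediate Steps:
p = -209 (p = (1/2)*(-418) = -209)
F(R) = 20*R
J = 8868 (J = -4*(-16197 + 13980) = -4*(-2217) = 8868)
(p*F(-6) + J) + 29244 = (-4180*(-6) + 8868) + 29244 = (-209*(-120) + 8868) + 29244 = (25080 + 8868) + 29244 = 33948 + 29244 = 63192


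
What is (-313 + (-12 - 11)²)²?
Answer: 46656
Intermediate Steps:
(-313 + (-12 - 11)²)² = (-313 + (-23)²)² = (-313 + 529)² = 216² = 46656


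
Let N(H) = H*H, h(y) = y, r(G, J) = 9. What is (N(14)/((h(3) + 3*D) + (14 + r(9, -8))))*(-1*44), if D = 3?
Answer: -1232/5 ≈ -246.40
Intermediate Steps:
N(H) = H**2
(N(14)/((h(3) + 3*D) + (14 + r(9, -8))))*(-1*44) = (14**2/((3 + 3*3) + (14 + 9)))*(-1*44) = (196/((3 + 9) + 23))*(-44) = (196/(12 + 23))*(-44) = (196/35)*(-44) = (196*(1/35))*(-44) = (28/5)*(-44) = -1232/5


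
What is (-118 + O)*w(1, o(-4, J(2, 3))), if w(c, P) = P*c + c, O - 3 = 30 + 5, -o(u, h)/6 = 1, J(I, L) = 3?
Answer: 400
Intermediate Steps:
o(u, h) = -6 (o(u, h) = -6*1 = -6)
O = 38 (O = 3 + (30 + 5) = 3 + 35 = 38)
w(c, P) = c + P*c
(-118 + O)*w(1, o(-4, J(2, 3))) = (-118 + 38)*(1*(1 - 6)) = -80*(-5) = 400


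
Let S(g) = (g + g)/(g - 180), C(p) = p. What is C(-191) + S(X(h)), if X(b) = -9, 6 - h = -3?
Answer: -4009/21 ≈ -190.90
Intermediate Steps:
h = 9 (h = 6 - 1*(-3) = 6 + 3 = 9)
S(g) = 2*g/(-180 + g) (S(g) = (2*g)/(-180 + g) = 2*g/(-180 + g))
C(-191) + S(X(h)) = -191 + 2*(-9)/(-180 - 9) = -191 + 2*(-9)/(-189) = -191 + 2*(-9)*(-1/189) = -191 + 2/21 = -4009/21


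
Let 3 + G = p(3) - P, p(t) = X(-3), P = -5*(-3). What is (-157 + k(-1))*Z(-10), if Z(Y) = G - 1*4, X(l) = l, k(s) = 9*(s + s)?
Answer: 4375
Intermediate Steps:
k(s) = 18*s (k(s) = 9*(2*s) = 18*s)
P = 15
p(t) = -3
G = -21 (G = -3 + (-3 - 1*15) = -3 + (-3 - 15) = -3 - 18 = -21)
Z(Y) = -25 (Z(Y) = -21 - 1*4 = -21 - 4 = -25)
(-157 + k(-1))*Z(-10) = (-157 + 18*(-1))*(-25) = (-157 - 18)*(-25) = -175*(-25) = 4375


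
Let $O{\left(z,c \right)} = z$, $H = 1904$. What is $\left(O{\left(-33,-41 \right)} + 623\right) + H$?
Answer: $2494$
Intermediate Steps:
$\left(O{\left(-33,-41 \right)} + 623\right) + H = \left(-33 + 623\right) + 1904 = 590 + 1904 = 2494$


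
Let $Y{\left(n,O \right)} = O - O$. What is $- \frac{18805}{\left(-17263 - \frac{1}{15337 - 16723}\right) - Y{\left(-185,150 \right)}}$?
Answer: $\frac{26063730}{23926517} \approx 1.0893$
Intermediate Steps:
$Y{\left(n,O \right)} = 0$
$- \frac{18805}{\left(-17263 - \frac{1}{15337 - 16723}\right) - Y{\left(-185,150 \right)}} = - \frac{18805}{\left(-17263 - \frac{1}{15337 - 16723}\right) - 0} = - \frac{18805}{\left(-17263 - \frac{1}{-1386}\right) + 0} = - \frac{18805}{\left(-17263 - - \frac{1}{1386}\right) + 0} = - \frac{18805}{\left(-17263 + \frac{1}{1386}\right) + 0} = - \frac{18805}{- \frac{23926517}{1386} + 0} = - \frac{18805}{- \frac{23926517}{1386}} = \left(-18805\right) \left(- \frac{1386}{23926517}\right) = \frac{26063730}{23926517}$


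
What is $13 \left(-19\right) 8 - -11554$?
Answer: $9578$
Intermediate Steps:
$13 \left(-19\right) 8 - -11554 = \left(-247\right) 8 + 11554 = -1976 + 11554 = 9578$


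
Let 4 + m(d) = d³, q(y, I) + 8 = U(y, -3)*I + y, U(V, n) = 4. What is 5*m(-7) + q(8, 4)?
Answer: -1719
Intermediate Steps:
q(y, I) = -8 + y + 4*I (q(y, I) = -8 + (4*I + y) = -8 + (y + 4*I) = -8 + y + 4*I)
m(d) = -4 + d³
5*m(-7) + q(8, 4) = 5*(-4 + (-7)³) + (-8 + 8 + 4*4) = 5*(-4 - 343) + (-8 + 8 + 16) = 5*(-347) + 16 = -1735 + 16 = -1719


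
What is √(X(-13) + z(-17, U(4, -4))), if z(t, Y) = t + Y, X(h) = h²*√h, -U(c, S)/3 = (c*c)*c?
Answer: √(-209 + 169*I*√13) ≈ 14.751 + 20.654*I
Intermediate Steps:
U(c, S) = -3*c³ (U(c, S) = -3*c*c*c = -3*c²*c = -3*c³)
X(h) = h^(5/2)
z(t, Y) = Y + t
√(X(-13) + z(-17, U(4, -4))) = √((-13)^(5/2) + (-3*4³ - 17)) = √(169*I*√13 + (-3*64 - 17)) = √(169*I*√13 + (-192 - 17)) = √(169*I*√13 - 209) = √(-209 + 169*I*√13)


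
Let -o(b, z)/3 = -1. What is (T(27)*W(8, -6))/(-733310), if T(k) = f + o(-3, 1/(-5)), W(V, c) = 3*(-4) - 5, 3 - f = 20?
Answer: -119/366655 ≈ -0.00032456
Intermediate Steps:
o(b, z) = 3 (o(b, z) = -3*(-1) = 3)
f = -17 (f = 3 - 1*20 = 3 - 20 = -17)
W(V, c) = -17 (W(V, c) = -12 - 5 = -17)
T(k) = -14 (T(k) = -17 + 3 = -14)
(T(27)*W(8, -6))/(-733310) = -14*(-17)/(-733310) = 238*(-1/733310) = -119/366655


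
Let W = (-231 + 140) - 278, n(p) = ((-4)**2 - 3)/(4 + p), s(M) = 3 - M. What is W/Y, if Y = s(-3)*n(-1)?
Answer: -369/26 ≈ -14.192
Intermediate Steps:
n(p) = 13/(4 + p) (n(p) = (16 - 3)/(4 + p) = 13/(4 + p))
Y = 26 (Y = (3 - 1*(-3))*(13/(4 - 1)) = (3 + 3)*(13/3) = 6*(13*(1/3)) = 6*(13/3) = 26)
W = -369 (W = -91 - 278 = -369)
W/Y = -369/26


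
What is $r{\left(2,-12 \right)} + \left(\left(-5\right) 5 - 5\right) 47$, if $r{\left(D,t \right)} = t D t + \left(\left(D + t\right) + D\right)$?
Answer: $-1130$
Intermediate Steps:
$r{\left(D,t \right)} = t + 2 D + D t^{2}$ ($r{\left(D,t \right)} = D t t + \left(t + 2 D\right) = D t^{2} + \left(t + 2 D\right) = t + 2 D + D t^{2}$)
$r{\left(2,-12 \right)} + \left(\left(-5\right) 5 - 5\right) 47 = \left(-12 + 2 \cdot 2 + 2 \left(-12\right)^{2}\right) + \left(\left(-5\right) 5 - 5\right) 47 = \left(-12 + 4 + 2 \cdot 144\right) + \left(-25 - 5\right) 47 = \left(-12 + 4 + 288\right) - 1410 = 280 - 1410 = -1130$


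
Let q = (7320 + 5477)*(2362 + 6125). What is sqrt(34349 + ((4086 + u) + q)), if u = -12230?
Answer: 2*sqrt(27158586) ≈ 10423.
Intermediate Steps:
q = 108608139 (q = 12797*8487 = 108608139)
sqrt(34349 + ((4086 + u) + q)) = sqrt(34349 + ((4086 - 12230) + 108608139)) = sqrt(34349 + (-8144 + 108608139)) = sqrt(34349 + 108599995) = sqrt(108634344) = 2*sqrt(27158586)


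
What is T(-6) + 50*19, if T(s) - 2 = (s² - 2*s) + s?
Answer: 994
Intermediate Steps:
T(s) = 2 + s² - s (T(s) = 2 + ((s² - 2*s) + s) = 2 + (s² - s) = 2 + s² - s)
T(-6) + 50*19 = (2 + (-6)² - 1*(-6)) + 50*19 = (2 + 36 + 6) + 950 = 44 + 950 = 994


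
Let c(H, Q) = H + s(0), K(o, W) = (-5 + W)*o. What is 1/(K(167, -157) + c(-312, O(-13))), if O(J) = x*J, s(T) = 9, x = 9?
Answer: -1/27357 ≈ -3.6554e-5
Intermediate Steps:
K(o, W) = o*(-5 + W)
O(J) = 9*J
c(H, Q) = 9 + H (c(H, Q) = H + 9 = 9 + H)
1/(K(167, -157) + c(-312, O(-13))) = 1/(167*(-5 - 157) + (9 - 312)) = 1/(167*(-162) - 303) = 1/(-27054 - 303) = 1/(-27357) = -1/27357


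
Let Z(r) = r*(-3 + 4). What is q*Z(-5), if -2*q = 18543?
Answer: 92715/2 ≈ 46358.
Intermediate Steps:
q = -18543/2 (q = -½*18543 = -18543/2 ≈ -9271.5)
Z(r) = r (Z(r) = r*1 = r)
q*Z(-5) = -18543/2*(-5) = 92715/2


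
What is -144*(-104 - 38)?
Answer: 20448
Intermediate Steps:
-144*(-104 - 38) = -144*(-142) = 20448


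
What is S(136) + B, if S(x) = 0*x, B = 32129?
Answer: 32129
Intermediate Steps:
S(x) = 0
S(136) + B = 0 + 32129 = 32129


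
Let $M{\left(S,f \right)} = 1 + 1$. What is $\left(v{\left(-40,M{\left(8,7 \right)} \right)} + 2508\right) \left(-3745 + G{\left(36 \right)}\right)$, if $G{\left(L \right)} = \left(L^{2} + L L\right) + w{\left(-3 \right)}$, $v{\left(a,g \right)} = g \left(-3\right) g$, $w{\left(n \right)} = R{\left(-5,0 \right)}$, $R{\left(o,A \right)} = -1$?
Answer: $-2880384$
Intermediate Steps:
$w{\left(n \right)} = -1$
$M{\left(S,f \right)} = 2$
$v{\left(a,g \right)} = - 3 g^{2}$ ($v{\left(a,g \right)} = - 3 g g = - 3 g^{2}$)
$G{\left(L \right)} = -1 + 2 L^{2}$ ($G{\left(L \right)} = \left(L^{2} + L L\right) - 1 = \left(L^{2} + L^{2}\right) - 1 = 2 L^{2} - 1 = -1 + 2 L^{2}$)
$\left(v{\left(-40,M{\left(8,7 \right)} \right)} + 2508\right) \left(-3745 + G{\left(36 \right)}\right) = \left(- 3 \cdot 2^{2} + 2508\right) \left(-3745 - \left(1 - 2 \cdot 36^{2}\right)\right) = \left(\left(-3\right) 4 + 2508\right) \left(-3745 + \left(-1 + 2 \cdot 1296\right)\right) = \left(-12 + 2508\right) \left(-3745 + \left(-1 + 2592\right)\right) = 2496 \left(-3745 + 2591\right) = 2496 \left(-1154\right) = -2880384$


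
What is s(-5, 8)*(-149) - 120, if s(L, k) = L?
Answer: 625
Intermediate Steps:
s(-5, 8)*(-149) - 120 = -5*(-149) - 120 = 745 - 120 = 625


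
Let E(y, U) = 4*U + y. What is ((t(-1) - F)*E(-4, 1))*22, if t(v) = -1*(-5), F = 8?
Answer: 0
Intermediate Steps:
E(y, U) = y + 4*U
t(v) = 5
((t(-1) - F)*E(-4, 1))*22 = ((5 - 1*8)*(-4 + 4*1))*22 = ((5 - 8)*(-4 + 4))*22 = -3*0*22 = 0*22 = 0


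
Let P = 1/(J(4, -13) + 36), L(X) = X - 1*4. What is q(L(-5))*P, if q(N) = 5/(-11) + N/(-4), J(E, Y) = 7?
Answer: 79/1892 ≈ 0.041755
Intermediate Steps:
L(X) = -4 + X (L(X) = X - 4 = -4 + X)
q(N) = -5/11 - N/4 (q(N) = 5*(-1/11) + N*(-¼) = -5/11 - N/4)
P = 1/43 (P = 1/(7 + 36) = 1/43 ≈ 0.023256)
q(L(-5))*P = (-5/11 - (-4 - 5)/4)*(1/43) = (-5/11 - ¼*(-9))*(1/43) = (-5/11 + 9/4)*(1/43) = (79/44)*(1/43) = 79/1892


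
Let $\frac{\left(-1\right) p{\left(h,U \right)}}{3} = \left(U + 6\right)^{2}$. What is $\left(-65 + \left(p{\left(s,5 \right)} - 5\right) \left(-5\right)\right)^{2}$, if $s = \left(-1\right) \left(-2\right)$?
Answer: $3150625$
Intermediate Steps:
$s = 2$
$p{\left(h,U \right)} = - 3 \left(6 + U\right)^{2}$ ($p{\left(h,U \right)} = - 3 \left(U + 6\right)^{2} = - 3 \left(6 + U\right)^{2}$)
$\left(-65 + \left(p{\left(s,5 \right)} - 5\right) \left(-5\right)\right)^{2} = \left(-65 + \left(- 3 \left(6 + 5\right)^{2} - 5\right) \left(-5\right)\right)^{2} = \left(-65 + \left(- 3 \cdot 11^{2} - 5\right) \left(-5\right)\right)^{2} = \left(-65 + \left(\left(-3\right) 121 - 5\right) \left(-5\right)\right)^{2} = \left(-65 + \left(-363 - 5\right) \left(-5\right)\right)^{2} = \left(-65 - -1840\right)^{2} = \left(-65 + 1840\right)^{2} = 1775^{2} = 3150625$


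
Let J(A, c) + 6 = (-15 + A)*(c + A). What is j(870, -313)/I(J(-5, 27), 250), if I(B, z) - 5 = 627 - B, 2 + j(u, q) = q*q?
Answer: 97967/1078 ≈ 90.878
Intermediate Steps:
J(A, c) = -6 + (-15 + A)*(A + c) (J(A, c) = -6 + (-15 + A)*(c + A) = -6 + (-15 + A)*(A + c))
j(u, q) = -2 + q² (j(u, q) = -2 + q*q = -2 + q²)
I(B, z) = 632 - B (I(B, z) = 5 + (627 - B) = 632 - B)
j(870, -313)/I(J(-5, 27), 250) = (-2 + (-313)²)/(632 - (-6 + (-5)² - 15*(-5) - 15*27 - 5*27)) = (-2 + 97969)/(632 - (-6 + 25 + 75 - 405 - 135)) = 97967/(632 - 1*(-446)) = 97967/(632 + 446) = 97967/1078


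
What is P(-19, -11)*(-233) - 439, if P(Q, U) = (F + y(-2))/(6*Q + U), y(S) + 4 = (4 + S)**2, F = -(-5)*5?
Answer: -1962/5 ≈ -392.40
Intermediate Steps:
F = 25 (F = -1*(-25) = 25)
y(S) = -4 + (4 + S)**2
P(Q, U) = 25/(U + 6*Q) (P(Q, U) = (25 + (-4 + (4 - 2)**2))/(6*Q + U) = (25 + (-4 + 2**2))/(U + 6*Q) = (25 + (-4 + 4))/(U + 6*Q) = (25 + 0)/(U + 6*Q) = 25/(U + 6*Q))
P(-19, -11)*(-233) - 439 = (25/(-11 + 6*(-19)))*(-233) - 439 = (25/(-11 - 114))*(-233) - 439 = (25/(-125))*(-233) - 439 = (25*(-1/125))*(-233) - 439 = -1/5*(-233) - 439 = 233/5 - 439 = -1962/5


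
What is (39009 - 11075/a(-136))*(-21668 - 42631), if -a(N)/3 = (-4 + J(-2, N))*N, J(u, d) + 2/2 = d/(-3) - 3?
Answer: -38204794861887/15232 ≈ -2.5082e+9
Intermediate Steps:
J(u, d) = -4 - d/3 (J(u, d) = -1 + (d/(-3) - 3) = -1 + (d*(-⅓) - 3) = -1 + (-d/3 - 3) = -1 + (-3 - d/3) = -4 - d/3)
a(N) = -3*N*(-8 - N/3) (a(N) = -3*(-4 + (-4 - N/3))*N = -3*(-8 - N/3)*N = -3*N*(-8 - N/3))
(39009 - 11075/a(-136))*(-21668 - 42631) = (39009 - 11075*(-1/(136*(24 - 136))))*(-21668 - 42631) = (39009 - 11075/((-136*(-112))))*(-64299) = (39009 - 11075/15232)*(-64299) = (594174013/15232)*(-64299) = -38204794861887/15232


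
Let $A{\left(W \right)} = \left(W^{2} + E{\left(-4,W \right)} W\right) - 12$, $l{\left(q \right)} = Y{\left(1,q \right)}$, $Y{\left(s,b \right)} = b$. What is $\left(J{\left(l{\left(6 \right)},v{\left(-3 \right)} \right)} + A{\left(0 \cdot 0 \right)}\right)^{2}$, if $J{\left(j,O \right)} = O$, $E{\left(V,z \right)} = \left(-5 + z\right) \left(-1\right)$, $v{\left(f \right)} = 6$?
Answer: $36$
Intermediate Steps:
$E{\left(V,z \right)} = 5 - z$
$l{\left(q \right)} = q$
$A{\left(W \right)} = -12 + W^{2} + W \left(5 - W\right)$ ($A{\left(W \right)} = \left(W^{2} + \left(5 - W\right) W\right) - 12 = \left(W^{2} + W \left(5 - W\right)\right) - 12 = -12 + W^{2} + W \left(5 - W\right)$)
$\left(J{\left(l{\left(6 \right)},v{\left(-3 \right)} \right)} + A{\left(0 \cdot 0 \right)}\right)^{2} = \left(6 - \left(12 - 5 \cdot 0 \cdot 0\right)\right)^{2} = \left(6 + \left(-12 + 5 \cdot 0\right)\right)^{2} = \left(6 + \left(-12 + 0\right)\right)^{2} = \left(6 - 12\right)^{2} = \left(-6\right)^{2} = 36$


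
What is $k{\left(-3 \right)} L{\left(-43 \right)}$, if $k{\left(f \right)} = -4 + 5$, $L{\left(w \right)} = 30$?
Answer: $30$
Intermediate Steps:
$k{\left(f \right)} = 1$
$k{\left(-3 \right)} L{\left(-43 \right)} = 1 \cdot 30 = 30$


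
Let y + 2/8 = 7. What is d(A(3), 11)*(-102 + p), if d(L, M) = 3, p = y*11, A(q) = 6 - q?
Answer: -333/4 ≈ -83.250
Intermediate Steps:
y = 27/4 (y = -1/4 + 7 = 27/4 ≈ 6.7500)
p = 297/4 (p = (27/4)*11 = 297/4 ≈ 74.250)
d(A(3), 11)*(-102 + p) = 3*(-102 + 297/4) = 3*(-111/4) = -333/4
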